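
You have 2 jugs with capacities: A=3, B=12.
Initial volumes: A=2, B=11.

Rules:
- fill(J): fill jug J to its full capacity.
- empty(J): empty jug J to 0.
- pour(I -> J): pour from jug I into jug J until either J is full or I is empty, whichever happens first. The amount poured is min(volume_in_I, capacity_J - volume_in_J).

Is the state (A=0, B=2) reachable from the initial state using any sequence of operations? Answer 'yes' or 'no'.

Answer: yes

Derivation:
BFS from (A=2, B=11):
  1. empty(B) -> (A=2 B=0)
  2. pour(A -> B) -> (A=0 B=2)
Target reached → yes.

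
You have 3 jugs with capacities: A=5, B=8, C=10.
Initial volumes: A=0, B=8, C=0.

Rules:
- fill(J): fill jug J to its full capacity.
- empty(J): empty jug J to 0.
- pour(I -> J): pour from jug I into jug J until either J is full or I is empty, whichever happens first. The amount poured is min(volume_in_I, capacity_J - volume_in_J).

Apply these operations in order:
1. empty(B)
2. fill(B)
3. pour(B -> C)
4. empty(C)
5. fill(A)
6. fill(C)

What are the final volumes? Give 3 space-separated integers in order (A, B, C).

Step 1: empty(B) -> (A=0 B=0 C=0)
Step 2: fill(B) -> (A=0 B=8 C=0)
Step 3: pour(B -> C) -> (A=0 B=0 C=8)
Step 4: empty(C) -> (A=0 B=0 C=0)
Step 5: fill(A) -> (A=5 B=0 C=0)
Step 6: fill(C) -> (A=5 B=0 C=10)

Answer: 5 0 10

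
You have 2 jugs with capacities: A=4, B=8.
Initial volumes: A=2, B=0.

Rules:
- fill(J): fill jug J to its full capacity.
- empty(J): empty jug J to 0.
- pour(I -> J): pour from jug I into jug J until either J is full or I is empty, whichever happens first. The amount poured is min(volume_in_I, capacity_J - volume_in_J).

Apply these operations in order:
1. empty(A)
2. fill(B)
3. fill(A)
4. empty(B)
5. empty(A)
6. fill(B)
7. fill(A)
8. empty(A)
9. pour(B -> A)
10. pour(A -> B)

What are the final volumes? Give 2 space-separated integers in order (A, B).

Answer: 0 8

Derivation:
Step 1: empty(A) -> (A=0 B=0)
Step 2: fill(B) -> (A=0 B=8)
Step 3: fill(A) -> (A=4 B=8)
Step 4: empty(B) -> (A=4 B=0)
Step 5: empty(A) -> (A=0 B=0)
Step 6: fill(B) -> (A=0 B=8)
Step 7: fill(A) -> (A=4 B=8)
Step 8: empty(A) -> (A=0 B=8)
Step 9: pour(B -> A) -> (A=4 B=4)
Step 10: pour(A -> B) -> (A=0 B=8)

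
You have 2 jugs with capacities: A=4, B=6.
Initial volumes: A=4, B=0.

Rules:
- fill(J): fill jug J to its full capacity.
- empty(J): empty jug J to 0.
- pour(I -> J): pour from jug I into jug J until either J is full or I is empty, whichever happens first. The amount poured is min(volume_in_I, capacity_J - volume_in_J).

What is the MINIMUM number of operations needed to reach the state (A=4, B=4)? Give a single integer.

Answer: 2

Derivation:
BFS from (A=4, B=0). One shortest path:
  1. pour(A -> B) -> (A=0 B=4)
  2. fill(A) -> (A=4 B=4)
Reached target in 2 moves.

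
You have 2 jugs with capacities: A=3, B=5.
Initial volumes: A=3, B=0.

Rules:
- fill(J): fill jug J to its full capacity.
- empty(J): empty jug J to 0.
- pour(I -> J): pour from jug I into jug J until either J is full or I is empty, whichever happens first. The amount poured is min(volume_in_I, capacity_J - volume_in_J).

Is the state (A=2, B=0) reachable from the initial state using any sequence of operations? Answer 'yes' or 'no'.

BFS from (A=3, B=0):
  1. empty(A) -> (A=0 B=0)
  2. fill(B) -> (A=0 B=5)
  3. pour(B -> A) -> (A=3 B=2)
  4. empty(A) -> (A=0 B=2)
  5. pour(B -> A) -> (A=2 B=0)
Target reached → yes.

Answer: yes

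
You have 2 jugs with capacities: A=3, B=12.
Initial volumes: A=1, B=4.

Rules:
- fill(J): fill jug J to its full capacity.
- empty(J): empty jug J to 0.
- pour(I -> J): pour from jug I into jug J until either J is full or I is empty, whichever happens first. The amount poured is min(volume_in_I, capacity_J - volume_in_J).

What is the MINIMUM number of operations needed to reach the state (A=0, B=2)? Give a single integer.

Answer: 2

Derivation:
BFS from (A=1, B=4). One shortest path:
  1. pour(B -> A) -> (A=3 B=2)
  2. empty(A) -> (A=0 B=2)
Reached target in 2 moves.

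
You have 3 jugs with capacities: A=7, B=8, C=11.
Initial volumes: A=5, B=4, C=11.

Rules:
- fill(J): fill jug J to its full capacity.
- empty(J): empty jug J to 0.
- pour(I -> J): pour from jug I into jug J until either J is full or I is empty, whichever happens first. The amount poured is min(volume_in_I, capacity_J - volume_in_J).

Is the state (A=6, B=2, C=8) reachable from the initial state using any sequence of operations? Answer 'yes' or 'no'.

Answer: no

Derivation:
BFS explored all 444 reachable states.
Reachable set includes: (0,0,0), (0,0,1), (0,0,2), (0,0,3), (0,0,4), (0,0,5), (0,0,6), (0,0,7), (0,0,8), (0,0,9), (0,0,10), (0,0,11) ...
Target (A=6, B=2, C=8) not in reachable set → no.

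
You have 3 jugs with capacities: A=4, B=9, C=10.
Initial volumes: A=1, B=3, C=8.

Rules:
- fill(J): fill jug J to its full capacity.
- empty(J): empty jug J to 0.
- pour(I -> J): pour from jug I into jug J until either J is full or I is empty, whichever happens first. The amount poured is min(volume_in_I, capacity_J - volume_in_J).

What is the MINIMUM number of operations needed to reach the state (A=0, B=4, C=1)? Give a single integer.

BFS from (A=1, B=3, C=8). One shortest path:
  1. fill(A) -> (A=4 B=3 C=8)
  2. pour(B -> C) -> (A=4 B=1 C=10)
  3. empty(C) -> (A=4 B=1 C=0)
  4. pour(B -> C) -> (A=4 B=0 C=1)
  5. pour(A -> B) -> (A=0 B=4 C=1)
Reached target in 5 moves.

Answer: 5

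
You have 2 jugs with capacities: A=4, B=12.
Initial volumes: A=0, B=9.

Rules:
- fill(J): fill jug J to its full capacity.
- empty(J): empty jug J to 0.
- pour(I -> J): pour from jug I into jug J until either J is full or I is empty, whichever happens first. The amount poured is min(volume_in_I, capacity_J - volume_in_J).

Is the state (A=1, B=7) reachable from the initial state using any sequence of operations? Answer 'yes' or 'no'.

Answer: no

Derivation:
BFS explored all 16 reachable states.
Reachable set includes: (0,0), (0,1), (0,4), (0,5), (0,8), (0,9), (0,12), (1,0), (1,12), (4,0), (4,1), (4,4) ...
Target (A=1, B=7) not in reachable set → no.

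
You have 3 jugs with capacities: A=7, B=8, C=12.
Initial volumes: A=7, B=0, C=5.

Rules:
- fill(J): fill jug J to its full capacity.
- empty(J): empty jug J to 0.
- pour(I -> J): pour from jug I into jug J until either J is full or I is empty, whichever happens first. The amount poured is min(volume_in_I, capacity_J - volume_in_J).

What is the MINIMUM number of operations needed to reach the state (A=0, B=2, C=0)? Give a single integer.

Answer: 6

Derivation:
BFS from (A=7, B=0, C=5). One shortest path:
  1. empty(C) -> (A=7 B=0 C=0)
  2. pour(A -> B) -> (A=0 B=7 C=0)
  3. fill(A) -> (A=7 B=7 C=0)
  4. pour(A -> C) -> (A=0 B=7 C=7)
  5. pour(B -> C) -> (A=0 B=2 C=12)
  6. empty(C) -> (A=0 B=2 C=0)
Reached target in 6 moves.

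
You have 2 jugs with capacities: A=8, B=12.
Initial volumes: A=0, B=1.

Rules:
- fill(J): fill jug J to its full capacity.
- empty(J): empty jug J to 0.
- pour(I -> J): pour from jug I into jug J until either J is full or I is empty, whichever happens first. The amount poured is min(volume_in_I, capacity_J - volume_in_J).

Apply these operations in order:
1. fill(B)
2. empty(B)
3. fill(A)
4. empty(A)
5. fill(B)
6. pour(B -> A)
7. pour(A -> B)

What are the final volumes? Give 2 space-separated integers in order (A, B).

Step 1: fill(B) -> (A=0 B=12)
Step 2: empty(B) -> (A=0 B=0)
Step 3: fill(A) -> (A=8 B=0)
Step 4: empty(A) -> (A=0 B=0)
Step 5: fill(B) -> (A=0 B=12)
Step 6: pour(B -> A) -> (A=8 B=4)
Step 7: pour(A -> B) -> (A=0 B=12)

Answer: 0 12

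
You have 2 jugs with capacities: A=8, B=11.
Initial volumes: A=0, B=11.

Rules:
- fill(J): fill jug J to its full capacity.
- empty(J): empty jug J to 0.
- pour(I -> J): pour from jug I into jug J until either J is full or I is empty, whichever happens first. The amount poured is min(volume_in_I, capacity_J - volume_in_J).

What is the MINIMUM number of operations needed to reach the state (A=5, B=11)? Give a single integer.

Answer: 5

Derivation:
BFS from (A=0, B=11). One shortest path:
  1. fill(A) -> (A=8 B=11)
  2. empty(B) -> (A=8 B=0)
  3. pour(A -> B) -> (A=0 B=8)
  4. fill(A) -> (A=8 B=8)
  5. pour(A -> B) -> (A=5 B=11)
Reached target in 5 moves.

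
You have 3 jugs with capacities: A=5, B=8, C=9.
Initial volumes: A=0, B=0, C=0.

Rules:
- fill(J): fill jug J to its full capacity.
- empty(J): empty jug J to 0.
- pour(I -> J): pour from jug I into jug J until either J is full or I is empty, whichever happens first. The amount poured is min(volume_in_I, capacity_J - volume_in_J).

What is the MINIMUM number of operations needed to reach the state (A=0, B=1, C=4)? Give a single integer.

Answer: 7

Derivation:
BFS from (A=0, B=0, C=0). One shortest path:
  1. fill(A) -> (A=5 B=0 C=0)
  2. pour(A -> B) -> (A=0 B=5 C=0)
  3. fill(A) -> (A=5 B=5 C=0)
  4. pour(A -> C) -> (A=0 B=5 C=5)
  5. pour(B -> C) -> (A=0 B=1 C=9)
  6. pour(C -> A) -> (A=5 B=1 C=4)
  7. empty(A) -> (A=0 B=1 C=4)
Reached target in 7 moves.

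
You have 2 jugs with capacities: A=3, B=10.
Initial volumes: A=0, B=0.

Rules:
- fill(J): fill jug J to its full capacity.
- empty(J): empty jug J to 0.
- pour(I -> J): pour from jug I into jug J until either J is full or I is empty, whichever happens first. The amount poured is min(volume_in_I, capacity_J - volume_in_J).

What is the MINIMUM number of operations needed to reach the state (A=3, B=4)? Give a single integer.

BFS from (A=0, B=0). One shortest path:
  1. fill(B) -> (A=0 B=10)
  2. pour(B -> A) -> (A=3 B=7)
  3. empty(A) -> (A=0 B=7)
  4. pour(B -> A) -> (A=3 B=4)
Reached target in 4 moves.

Answer: 4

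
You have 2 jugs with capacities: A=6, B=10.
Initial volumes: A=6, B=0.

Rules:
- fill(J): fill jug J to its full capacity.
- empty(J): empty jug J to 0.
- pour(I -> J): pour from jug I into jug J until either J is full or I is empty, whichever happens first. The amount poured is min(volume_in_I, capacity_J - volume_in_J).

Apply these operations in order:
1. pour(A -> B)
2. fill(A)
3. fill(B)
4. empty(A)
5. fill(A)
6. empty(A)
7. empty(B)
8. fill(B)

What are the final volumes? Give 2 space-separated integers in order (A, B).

Answer: 0 10

Derivation:
Step 1: pour(A -> B) -> (A=0 B=6)
Step 2: fill(A) -> (A=6 B=6)
Step 3: fill(B) -> (A=6 B=10)
Step 4: empty(A) -> (A=0 B=10)
Step 5: fill(A) -> (A=6 B=10)
Step 6: empty(A) -> (A=0 B=10)
Step 7: empty(B) -> (A=0 B=0)
Step 8: fill(B) -> (A=0 B=10)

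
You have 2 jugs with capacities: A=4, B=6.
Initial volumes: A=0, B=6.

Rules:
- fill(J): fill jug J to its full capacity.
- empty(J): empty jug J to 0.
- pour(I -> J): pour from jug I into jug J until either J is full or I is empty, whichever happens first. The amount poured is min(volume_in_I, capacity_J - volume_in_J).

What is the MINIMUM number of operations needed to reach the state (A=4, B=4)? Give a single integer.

Answer: 4

Derivation:
BFS from (A=0, B=6). One shortest path:
  1. fill(A) -> (A=4 B=6)
  2. empty(B) -> (A=4 B=0)
  3. pour(A -> B) -> (A=0 B=4)
  4. fill(A) -> (A=4 B=4)
Reached target in 4 moves.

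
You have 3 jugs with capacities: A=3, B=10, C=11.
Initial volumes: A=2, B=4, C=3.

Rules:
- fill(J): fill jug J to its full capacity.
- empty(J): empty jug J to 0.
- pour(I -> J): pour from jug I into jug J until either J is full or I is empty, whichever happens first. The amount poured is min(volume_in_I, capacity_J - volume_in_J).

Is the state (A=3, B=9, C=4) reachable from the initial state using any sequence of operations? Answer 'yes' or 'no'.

BFS from (A=2, B=4, C=3):
  1. empty(C) -> (A=2 B=4 C=0)
  2. pour(B -> C) -> (A=2 B=0 C=4)
  3. fill(B) -> (A=2 B=10 C=4)
  4. pour(B -> A) -> (A=3 B=9 C=4)
Target reached → yes.

Answer: yes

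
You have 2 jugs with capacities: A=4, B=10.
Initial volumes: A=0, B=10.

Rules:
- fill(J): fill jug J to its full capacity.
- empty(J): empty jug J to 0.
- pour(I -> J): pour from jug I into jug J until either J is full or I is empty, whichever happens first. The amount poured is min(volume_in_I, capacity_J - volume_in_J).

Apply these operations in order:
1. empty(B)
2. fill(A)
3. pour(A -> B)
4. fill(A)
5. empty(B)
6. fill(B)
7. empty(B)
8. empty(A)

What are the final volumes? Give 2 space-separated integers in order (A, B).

Step 1: empty(B) -> (A=0 B=0)
Step 2: fill(A) -> (A=4 B=0)
Step 3: pour(A -> B) -> (A=0 B=4)
Step 4: fill(A) -> (A=4 B=4)
Step 5: empty(B) -> (A=4 B=0)
Step 6: fill(B) -> (A=4 B=10)
Step 7: empty(B) -> (A=4 B=0)
Step 8: empty(A) -> (A=0 B=0)

Answer: 0 0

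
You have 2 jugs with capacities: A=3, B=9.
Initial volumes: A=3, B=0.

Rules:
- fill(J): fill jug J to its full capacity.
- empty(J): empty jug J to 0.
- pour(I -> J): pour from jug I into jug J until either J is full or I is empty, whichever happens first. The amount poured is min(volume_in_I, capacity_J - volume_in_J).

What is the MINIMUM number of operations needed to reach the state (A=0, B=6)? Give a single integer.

Answer: 3

Derivation:
BFS from (A=3, B=0). One shortest path:
  1. pour(A -> B) -> (A=0 B=3)
  2. fill(A) -> (A=3 B=3)
  3. pour(A -> B) -> (A=0 B=6)
Reached target in 3 moves.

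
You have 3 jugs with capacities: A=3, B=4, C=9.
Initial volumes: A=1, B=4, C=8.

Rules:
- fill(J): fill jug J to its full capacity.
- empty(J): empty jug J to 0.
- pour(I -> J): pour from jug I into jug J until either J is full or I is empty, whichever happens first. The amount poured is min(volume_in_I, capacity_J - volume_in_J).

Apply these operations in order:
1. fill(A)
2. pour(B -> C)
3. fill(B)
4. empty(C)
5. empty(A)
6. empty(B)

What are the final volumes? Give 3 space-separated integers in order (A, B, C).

Answer: 0 0 0

Derivation:
Step 1: fill(A) -> (A=3 B=4 C=8)
Step 2: pour(B -> C) -> (A=3 B=3 C=9)
Step 3: fill(B) -> (A=3 B=4 C=9)
Step 4: empty(C) -> (A=3 B=4 C=0)
Step 5: empty(A) -> (A=0 B=4 C=0)
Step 6: empty(B) -> (A=0 B=0 C=0)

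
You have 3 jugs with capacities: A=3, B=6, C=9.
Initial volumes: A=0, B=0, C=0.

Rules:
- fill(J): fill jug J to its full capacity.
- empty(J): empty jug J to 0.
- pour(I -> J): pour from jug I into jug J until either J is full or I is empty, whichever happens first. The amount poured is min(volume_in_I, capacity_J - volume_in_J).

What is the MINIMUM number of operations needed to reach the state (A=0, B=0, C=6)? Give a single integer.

Answer: 2

Derivation:
BFS from (A=0, B=0, C=0). One shortest path:
  1. fill(B) -> (A=0 B=6 C=0)
  2. pour(B -> C) -> (A=0 B=0 C=6)
Reached target in 2 moves.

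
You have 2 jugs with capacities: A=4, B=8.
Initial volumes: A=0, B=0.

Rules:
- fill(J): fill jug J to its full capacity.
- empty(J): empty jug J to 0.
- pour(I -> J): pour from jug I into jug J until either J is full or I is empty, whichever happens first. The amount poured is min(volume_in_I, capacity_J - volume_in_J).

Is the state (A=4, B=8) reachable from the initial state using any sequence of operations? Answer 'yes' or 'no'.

BFS from (A=0, B=0):
  1. fill(A) -> (A=4 B=0)
  2. fill(B) -> (A=4 B=8)
Target reached → yes.

Answer: yes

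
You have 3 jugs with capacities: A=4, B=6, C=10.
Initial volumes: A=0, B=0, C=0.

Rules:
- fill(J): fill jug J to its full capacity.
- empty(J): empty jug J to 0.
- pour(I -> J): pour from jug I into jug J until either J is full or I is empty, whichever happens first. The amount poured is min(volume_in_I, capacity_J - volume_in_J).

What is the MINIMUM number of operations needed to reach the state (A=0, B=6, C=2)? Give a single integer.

Answer: 5

Derivation:
BFS from (A=0, B=0, C=0). One shortest path:
  1. fill(A) -> (A=4 B=0 C=0)
  2. pour(A -> B) -> (A=0 B=4 C=0)
  3. fill(A) -> (A=4 B=4 C=0)
  4. pour(A -> B) -> (A=2 B=6 C=0)
  5. pour(A -> C) -> (A=0 B=6 C=2)
Reached target in 5 moves.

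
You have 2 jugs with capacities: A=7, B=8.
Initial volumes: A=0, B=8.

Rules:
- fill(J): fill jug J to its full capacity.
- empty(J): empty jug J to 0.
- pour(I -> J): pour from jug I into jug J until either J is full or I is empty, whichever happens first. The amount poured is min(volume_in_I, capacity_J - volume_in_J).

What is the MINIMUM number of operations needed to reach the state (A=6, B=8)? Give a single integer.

Answer: 5

Derivation:
BFS from (A=0, B=8). One shortest path:
  1. fill(A) -> (A=7 B=8)
  2. empty(B) -> (A=7 B=0)
  3. pour(A -> B) -> (A=0 B=7)
  4. fill(A) -> (A=7 B=7)
  5. pour(A -> B) -> (A=6 B=8)
Reached target in 5 moves.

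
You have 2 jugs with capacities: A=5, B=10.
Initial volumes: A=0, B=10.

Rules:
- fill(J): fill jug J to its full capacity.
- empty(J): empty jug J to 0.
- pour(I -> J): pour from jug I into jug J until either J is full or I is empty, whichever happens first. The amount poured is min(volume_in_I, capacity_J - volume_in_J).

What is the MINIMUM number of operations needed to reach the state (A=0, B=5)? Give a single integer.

BFS from (A=0, B=10). One shortest path:
  1. pour(B -> A) -> (A=5 B=5)
  2. empty(A) -> (A=0 B=5)
Reached target in 2 moves.

Answer: 2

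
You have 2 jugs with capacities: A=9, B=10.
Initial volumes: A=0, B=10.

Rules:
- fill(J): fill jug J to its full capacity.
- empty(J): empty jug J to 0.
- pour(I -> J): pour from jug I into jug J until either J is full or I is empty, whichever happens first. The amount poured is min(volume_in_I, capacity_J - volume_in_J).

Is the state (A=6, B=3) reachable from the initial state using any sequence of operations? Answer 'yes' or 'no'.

Answer: no

Derivation:
BFS explored all 38 reachable states.
Reachable set includes: (0,0), (0,1), (0,2), (0,3), (0,4), (0,5), (0,6), (0,7), (0,8), (0,9), (0,10), (1,0) ...
Target (A=6, B=3) not in reachable set → no.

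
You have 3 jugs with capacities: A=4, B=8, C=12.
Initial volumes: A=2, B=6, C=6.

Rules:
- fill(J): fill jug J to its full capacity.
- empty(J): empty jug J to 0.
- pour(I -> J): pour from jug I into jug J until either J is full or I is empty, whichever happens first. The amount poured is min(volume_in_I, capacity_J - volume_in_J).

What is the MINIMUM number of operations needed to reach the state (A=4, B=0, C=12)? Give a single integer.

BFS from (A=2, B=6, C=6). One shortest path:
  1. fill(A) -> (A=4 B=6 C=6)
  2. pour(B -> C) -> (A=4 B=0 C=12)
Reached target in 2 moves.

Answer: 2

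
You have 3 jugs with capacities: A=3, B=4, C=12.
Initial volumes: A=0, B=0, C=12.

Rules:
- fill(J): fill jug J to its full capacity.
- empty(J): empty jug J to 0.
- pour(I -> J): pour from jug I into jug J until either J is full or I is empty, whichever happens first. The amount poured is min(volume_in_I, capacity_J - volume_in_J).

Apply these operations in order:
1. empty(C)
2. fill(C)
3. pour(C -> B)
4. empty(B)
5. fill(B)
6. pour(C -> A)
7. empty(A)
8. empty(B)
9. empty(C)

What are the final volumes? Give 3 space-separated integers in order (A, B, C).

Step 1: empty(C) -> (A=0 B=0 C=0)
Step 2: fill(C) -> (A=0 B=0 C=12)
Step 3: pour(C -> B) -> (A=0 B=4 C=8)
Step 4: empty(B) -> (A=0 B=0 C=8)
Step 5: fill(B) -> (A=0 B=4 C=8)
Step 6: pour(C -> A) -> (A=3 B=4 C=5)
Step 7: empty(A) -> (A=0 B=4 C=5)
Step 8: empty(B) -> (A=0 B=0 C=5)
Step 9: empty(C) -> (A=0 B=0 C=0)

Answer: 0 0 0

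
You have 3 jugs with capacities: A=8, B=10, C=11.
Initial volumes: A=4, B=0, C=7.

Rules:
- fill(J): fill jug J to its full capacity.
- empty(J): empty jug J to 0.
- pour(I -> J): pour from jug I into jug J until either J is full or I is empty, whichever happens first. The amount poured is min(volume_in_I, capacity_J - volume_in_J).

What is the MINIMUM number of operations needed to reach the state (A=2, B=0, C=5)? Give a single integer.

Answer: 6

Derivation:
BFS from (A=4, B=0, C=7). One shortest path:
  1. fill(A) -> (A=8 B=0 C=7)
  2. pour(A -> B) -> (A=0 B=8 C=7)
  3. pour(C -> B) -> (A=0 B=10 C=5)
  4. pour(B -> A) -> (A=8 B=2 C=5)
  5. empty(A) -> (A=0 B=2 C=5)
  6. pour(B -> A) -> (A=2 B=0 C=5)
Reached target in 6 moves.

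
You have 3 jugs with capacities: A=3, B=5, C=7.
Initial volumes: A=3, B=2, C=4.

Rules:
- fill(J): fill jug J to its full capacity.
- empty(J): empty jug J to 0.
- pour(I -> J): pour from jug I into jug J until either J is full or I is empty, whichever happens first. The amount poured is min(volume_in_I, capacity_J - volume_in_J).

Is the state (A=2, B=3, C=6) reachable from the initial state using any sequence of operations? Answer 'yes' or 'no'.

Answer: no

Derivation:
BFS explored all 144 reachable states.
Reachable set includes: (0,0,0), (0,0,1), (0,0,2), (0,0,3), (0,0,4), (0,0,5), (0,0,6), (0,0,7), (0,1,0), (0,1,1), (0,1,2), (0,1,3) ...
Target (A=2, B=3, C=6) not in reachable set → no.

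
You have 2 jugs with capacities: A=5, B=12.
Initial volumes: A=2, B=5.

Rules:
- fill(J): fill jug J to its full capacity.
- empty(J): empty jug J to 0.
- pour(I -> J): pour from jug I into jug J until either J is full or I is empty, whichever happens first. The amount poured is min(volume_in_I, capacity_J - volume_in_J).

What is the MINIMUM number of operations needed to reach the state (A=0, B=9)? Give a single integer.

Answer: 3

Derivation:
BFS from (A=2, B=5). One shortest path:
  1. fill(B) -> (A=2 B=12)
  2. pour(B -> A) -> (A=5 B=9)
  3. empty(A) -> (A=0 B=9)
Reached target in 3 moves.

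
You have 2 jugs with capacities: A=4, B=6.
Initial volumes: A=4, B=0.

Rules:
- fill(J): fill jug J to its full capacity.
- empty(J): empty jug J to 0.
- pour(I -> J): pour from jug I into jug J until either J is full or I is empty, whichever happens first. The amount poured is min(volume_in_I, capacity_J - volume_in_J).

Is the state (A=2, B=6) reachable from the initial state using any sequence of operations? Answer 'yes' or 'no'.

Answer: yes

Derivation:
BFS from (A=4, B=0):
  1. pour(A -> B) -> (A=0 B=4)
  2. fill(A) -> (A=4 B=4)
  3. pour(A -> B) -> (A=2 B=6)
Target reached → yes.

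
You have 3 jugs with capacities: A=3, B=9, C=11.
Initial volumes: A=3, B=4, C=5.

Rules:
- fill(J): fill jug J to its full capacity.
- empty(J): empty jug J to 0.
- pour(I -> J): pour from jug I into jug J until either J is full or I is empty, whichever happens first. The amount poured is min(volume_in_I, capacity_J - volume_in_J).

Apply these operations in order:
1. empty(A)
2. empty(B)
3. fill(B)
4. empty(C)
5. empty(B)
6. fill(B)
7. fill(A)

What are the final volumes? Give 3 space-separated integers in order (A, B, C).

Step 1: empty(A) -> (A=0 B=4 C=5)
Step 2: empty(B) -> (A=0 B=0 C=5)
Step 3: fill(B) -> (A=0 B=9 C=5)
Step 4: empty(C) -> (A=0 B=9 C=0)
Step 5: empty(B) -> (A=0 B=0 C=0)
Step 6: fill(B) -> (A=0 B=9 C=0)
Step 7: fill(A) -> (A=3 B=9 C=0)

Answer: 3 9 0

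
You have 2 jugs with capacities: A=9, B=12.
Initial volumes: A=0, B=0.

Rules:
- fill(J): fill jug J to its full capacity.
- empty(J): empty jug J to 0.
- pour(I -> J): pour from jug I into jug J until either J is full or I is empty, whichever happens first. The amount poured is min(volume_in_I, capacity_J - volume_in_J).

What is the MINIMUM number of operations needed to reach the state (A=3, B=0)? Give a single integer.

Answer: 4

Derivation:
BFS from (A=0, B=0). One shortest path:
  1. fill(B) -> (A=0 B=12)
  2. pour(B -> A) -> (A=9 B=3)
  3. empty(A) -> (A=0 B=3)
  4. pour(B -> A) -> (A=3 B=0)
Reached target in 4 moves.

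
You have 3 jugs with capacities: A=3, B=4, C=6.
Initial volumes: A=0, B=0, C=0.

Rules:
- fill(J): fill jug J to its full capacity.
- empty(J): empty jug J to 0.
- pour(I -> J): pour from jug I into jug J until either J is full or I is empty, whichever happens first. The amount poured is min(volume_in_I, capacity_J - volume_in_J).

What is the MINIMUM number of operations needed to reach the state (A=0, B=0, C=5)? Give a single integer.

Answer: 5

Derivation:
BFS from (A=0, B=0, C=0). One shortest path:
  1. fill(A) -> (A=3 B=0 C=0)
  2. fill(C) -> (A=3 B=0 C=6)
  3. pour(A -> B) -> (A=0 B=3 C=6)
  4. pour(C -> B) -> (A=0 B=4 C=5)
  5. empty(B) -> (A=0 B=0 C=5)
Reached target in 5 moves.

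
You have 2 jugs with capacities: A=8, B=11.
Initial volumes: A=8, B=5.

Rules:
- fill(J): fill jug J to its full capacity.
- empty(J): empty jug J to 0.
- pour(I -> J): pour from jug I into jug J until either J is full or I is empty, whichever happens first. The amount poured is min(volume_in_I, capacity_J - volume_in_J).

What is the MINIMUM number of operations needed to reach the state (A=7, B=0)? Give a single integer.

BFS from (A=8, B=5). One shortest path:
  1. pour(A -> B) -> (A=2 B=11)
  2. empty(B) -> (A=2 B=0)
  3. pour(A -> B) -> (A=0 B=2)
  4. fill(A) -> (A=8 B=2)
  5. pour(A -> B) -> (A=0 B=10)
  6. fill(A) -> (A=8 B=10)
  7. pour(A -> B) -> (A=7 B=11)
  8. empty(B) -> (A=7 B=0)
Reached target in 8 moves.

Answer: 8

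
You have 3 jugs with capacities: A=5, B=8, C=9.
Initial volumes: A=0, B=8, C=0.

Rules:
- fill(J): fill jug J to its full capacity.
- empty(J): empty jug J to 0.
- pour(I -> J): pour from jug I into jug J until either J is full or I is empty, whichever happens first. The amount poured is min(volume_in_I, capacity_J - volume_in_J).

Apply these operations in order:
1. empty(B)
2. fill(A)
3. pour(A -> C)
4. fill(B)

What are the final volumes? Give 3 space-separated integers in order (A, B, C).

Step 1: empty(B) -> (A=0 B=0 C=0)
Step 2: fill(A) -> (A=5 B=0 C=0)
Step 3: pour(A -> C) -> (A=0 B=0 C=5)
Step 4: fill(B) -> (A=0 B=8 C=5)

Answer: 0 8 5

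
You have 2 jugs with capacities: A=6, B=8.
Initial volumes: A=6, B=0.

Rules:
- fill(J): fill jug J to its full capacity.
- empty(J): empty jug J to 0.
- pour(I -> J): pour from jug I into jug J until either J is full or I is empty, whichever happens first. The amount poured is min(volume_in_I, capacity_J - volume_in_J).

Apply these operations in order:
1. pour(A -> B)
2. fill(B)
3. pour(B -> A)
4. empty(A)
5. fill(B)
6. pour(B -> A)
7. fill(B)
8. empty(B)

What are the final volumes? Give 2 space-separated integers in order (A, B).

Answer: 6 0

Derivation:
Step 1: pour(A -> B) -> (A=0 B=6)
Step 2: fill(B) -> (A=0 B=8)
Step 3: pour(B -> A) -> (A=6 B=2)
Step 4: empty(A) -> (A=0 B=2)
Step 5: fill(B) -> (A=0 B=8)
Step 6: pour(B -> A) -> (A=6 B=2)
Step 7: fill(B) -> (A=6 B=8)
Step 8: empty(B) -> (A=6 B=0)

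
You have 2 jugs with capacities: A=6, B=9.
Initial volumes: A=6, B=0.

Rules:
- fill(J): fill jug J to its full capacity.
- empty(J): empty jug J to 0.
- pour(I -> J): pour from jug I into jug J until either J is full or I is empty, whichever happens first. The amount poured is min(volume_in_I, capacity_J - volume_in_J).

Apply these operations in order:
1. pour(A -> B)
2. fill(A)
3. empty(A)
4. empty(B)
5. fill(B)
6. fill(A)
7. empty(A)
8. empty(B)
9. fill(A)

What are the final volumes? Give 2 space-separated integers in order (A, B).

Step 1: pour(A -> B) -> (A=0 B=6)
Step 2: fill(A) -> (A=6 B=6)
Step 3: empty(A) -> (A=0 B=6)
Step 4: empty(B) -> (A=0 B=0)
Step 5: fill(B) -> (A=0 B=9)
Step 6: fill(A) -> (A=6 B=9)
Step 7: empty(A) -> (A=0 B=9)
Step 8: empty(B) -> (A=0 B=0)
Step 9: fill(A) -> (A=6 B=0)

Answer: 6 0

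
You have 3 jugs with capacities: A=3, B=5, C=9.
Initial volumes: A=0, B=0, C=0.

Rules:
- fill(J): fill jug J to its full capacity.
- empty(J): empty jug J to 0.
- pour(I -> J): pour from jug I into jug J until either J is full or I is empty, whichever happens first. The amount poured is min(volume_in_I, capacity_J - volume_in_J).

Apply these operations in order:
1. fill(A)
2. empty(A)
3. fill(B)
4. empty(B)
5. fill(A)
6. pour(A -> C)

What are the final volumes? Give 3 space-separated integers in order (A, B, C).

Step 1: fill(A) -> (A=3 B=0 C=0)
Step 2: empty(A) -> (A=0 B=0 C=0)
Step 3: fill(B) -> (A=0 B=5 C=0)
Step 4: empty(B) -> (A=0 B=0 C=0)
Step 5: fill(A) -> (A=3 B=0 C=0)
Step 6: pour(A -> C) -> (A=0 B=0 C=3)

Answer: 0 0 3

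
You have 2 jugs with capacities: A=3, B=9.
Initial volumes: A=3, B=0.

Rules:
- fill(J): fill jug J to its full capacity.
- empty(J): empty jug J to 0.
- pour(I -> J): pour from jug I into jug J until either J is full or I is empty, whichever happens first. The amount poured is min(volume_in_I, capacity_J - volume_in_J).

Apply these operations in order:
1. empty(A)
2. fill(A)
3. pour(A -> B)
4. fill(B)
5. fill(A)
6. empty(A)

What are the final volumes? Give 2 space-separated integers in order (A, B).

Step 1: empty(A) -> (A=0 B=0)
Step 2: fill(A) -> (A=3 B=0)
Step 3: pour(A -> B) -> (A=0 B=3)
Step 4: fill(B) -> (A=0 B=9)
Step 5: fill(A) -> (A=3 B=9)
Step 6: empty(A) -> (A=0 B=9)

Answer: 0 9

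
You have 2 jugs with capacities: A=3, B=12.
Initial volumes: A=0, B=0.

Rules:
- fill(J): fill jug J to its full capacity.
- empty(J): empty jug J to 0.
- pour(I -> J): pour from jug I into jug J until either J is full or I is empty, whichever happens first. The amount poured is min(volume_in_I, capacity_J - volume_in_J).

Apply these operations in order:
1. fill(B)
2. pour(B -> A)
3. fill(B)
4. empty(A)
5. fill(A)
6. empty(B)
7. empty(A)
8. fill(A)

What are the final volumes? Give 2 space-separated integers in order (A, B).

Step 1: fill(B) -> (A=0 B=12)
Step 2: pour(B -> A) -> (A=3 B=9)
Step 3: fill(B) -> (A=3 B=12)
Step 4: empty(A) -> (A=0 B=12)
Step 5: fill(A) -> (A=3 B=12)
Step 6: empty(B) -> (A=3 B=0)
Step 7: empty(A) -> (A=0 B=0)
Step 8: fill(A) -> (A=3 B=0)

Answer: 3 0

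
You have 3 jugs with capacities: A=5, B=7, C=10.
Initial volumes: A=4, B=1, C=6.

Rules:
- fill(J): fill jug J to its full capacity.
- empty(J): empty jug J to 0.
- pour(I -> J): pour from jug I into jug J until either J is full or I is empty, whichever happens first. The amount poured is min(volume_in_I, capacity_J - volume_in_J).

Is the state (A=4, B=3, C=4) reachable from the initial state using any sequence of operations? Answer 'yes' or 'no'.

Answer: no

Derivation:
BFS explored all 313 reachable states.
Reachable set includes: (0,0,0), (0,0,1), (0,0,2), (0,0,3), (0,0,4), (0,0,5), (0,0,6), (0,0,7), (0,0,8), (0,0,9), (0,0,10), (0,1,0) ...
Target (A=4, B=3, C=4) not in reachable set → no.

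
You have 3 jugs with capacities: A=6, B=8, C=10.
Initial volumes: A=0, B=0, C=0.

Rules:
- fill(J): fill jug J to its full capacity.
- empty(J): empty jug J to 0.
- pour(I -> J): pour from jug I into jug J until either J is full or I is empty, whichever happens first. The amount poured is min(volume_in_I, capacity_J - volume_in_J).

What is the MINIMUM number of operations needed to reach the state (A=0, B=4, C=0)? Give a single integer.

BFS from (A=0, B=0, C=0). One shortest path:
  1. fill(C) -> (A=0 B=0 C=10)
  2. pour(C -> A) -> (A=6 B=0 C=4)
  3. empty(A) -> (A=0 B=0 C=4)
  4. pour(C -> B) -> (A=0 B=4 C=0)
Reached target in 4 moves.

Answer: 4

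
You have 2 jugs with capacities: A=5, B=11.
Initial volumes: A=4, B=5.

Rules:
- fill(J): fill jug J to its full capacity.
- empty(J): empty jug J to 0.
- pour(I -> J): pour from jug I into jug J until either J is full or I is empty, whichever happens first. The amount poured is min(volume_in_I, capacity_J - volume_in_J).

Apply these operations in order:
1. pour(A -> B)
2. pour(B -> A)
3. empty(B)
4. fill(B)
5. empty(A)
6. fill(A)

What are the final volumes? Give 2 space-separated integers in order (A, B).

Step 1: pour(A -> B) -> (A=0 B=9)
Step 2: pour(B -> A) -> (A=5 B=4)
Step 3: empty(B) -> (A=5 B=0)
Step 4: fill(B) -> (A=5 B=11)
Step 5: empty(A) -> (A=0 B=11)
Step 6: fill(A) -> (A=5 B=11)

Answer: 5 11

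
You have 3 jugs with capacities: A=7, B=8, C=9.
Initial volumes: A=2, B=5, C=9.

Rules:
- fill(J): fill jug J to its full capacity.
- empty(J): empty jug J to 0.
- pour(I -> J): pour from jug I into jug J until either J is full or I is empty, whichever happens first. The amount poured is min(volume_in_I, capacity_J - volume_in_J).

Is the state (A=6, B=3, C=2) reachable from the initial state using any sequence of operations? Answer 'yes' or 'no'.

Answer: no

Derivation:
BFS explored all 384 reachable states.
Reachable set includes: (0,0,0), (0,0,1), (0,0,2), (0,0,3), (0,0,4), (0,0,5), (0,0,6), (0,0,7), (0,0,8), (0,0,9), (0,1,0), (0,1,1) ...
Target (A=6, B=3, C=2) not in reachable set → no.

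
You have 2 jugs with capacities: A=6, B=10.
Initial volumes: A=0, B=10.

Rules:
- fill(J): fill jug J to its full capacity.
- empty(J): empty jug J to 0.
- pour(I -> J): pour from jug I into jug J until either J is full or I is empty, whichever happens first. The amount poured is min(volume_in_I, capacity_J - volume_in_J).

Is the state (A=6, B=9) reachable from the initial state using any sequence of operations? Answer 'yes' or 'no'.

BFS explored all 16 reachable states.
Reachable set includes: (0,0), (0,2), (0,4), (0,6), (0,8), (0,10), (2,0), (2,10), (4,0), (4,10), (6,0), (6,2) ...
Target (A=6, B=9) not in reachable set → no.

Answer: no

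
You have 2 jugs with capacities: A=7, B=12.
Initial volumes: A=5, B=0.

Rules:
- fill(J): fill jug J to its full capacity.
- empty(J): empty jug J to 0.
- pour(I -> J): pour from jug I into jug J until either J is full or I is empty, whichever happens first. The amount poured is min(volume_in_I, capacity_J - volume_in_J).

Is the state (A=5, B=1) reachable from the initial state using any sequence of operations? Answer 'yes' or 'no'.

BFS explored all 38 reachable states.
Reachable set includes: (0,0), (0,1), (0,2), (0,3), (0,4), (0,5), (0,6), (0,7), (0,8), (0,9), (0,10), (0,11) ...
Target (A=5, B=1) not in reachable set → no.

Answer: no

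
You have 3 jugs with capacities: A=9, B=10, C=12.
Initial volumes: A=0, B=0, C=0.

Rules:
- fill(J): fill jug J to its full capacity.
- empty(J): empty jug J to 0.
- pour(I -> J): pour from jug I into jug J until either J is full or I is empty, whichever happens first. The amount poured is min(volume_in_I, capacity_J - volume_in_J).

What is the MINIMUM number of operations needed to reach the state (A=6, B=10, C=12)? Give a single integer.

BFS from (A=0, B=0, C=0). One shortest path:
  1. fill(A) -> (A=9 B=0 C=0)
  2. fill(B) -> (A=9 B=10 C=0)
  3. pour(A -> C) -> (A=0 B=10 C=9)
  4. fill(A) -> (A=9 B=10 C=9)
  5. pour(A -> C) -> (A=6 B=10 C=12)
Reached target in 5 moves.

Answer: 5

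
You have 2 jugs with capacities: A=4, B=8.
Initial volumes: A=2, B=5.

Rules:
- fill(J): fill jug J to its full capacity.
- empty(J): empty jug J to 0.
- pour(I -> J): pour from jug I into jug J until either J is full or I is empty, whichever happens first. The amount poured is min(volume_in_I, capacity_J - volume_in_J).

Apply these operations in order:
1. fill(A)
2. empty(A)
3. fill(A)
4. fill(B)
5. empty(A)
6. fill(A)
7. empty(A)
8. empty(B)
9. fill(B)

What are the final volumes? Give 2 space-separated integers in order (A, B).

Answer: 0 8

Derivation:
Step 1: fill(A) -> (A=4 B=5)
Step 2: empty(A) -> (A=0 B=5)
Step 3: fill(A) -> (A=4 B=5)
Step 4: fill(B) -> (A=4 B=8)
Step 5: empty(A) -> (A=0 B=8)
Step 6: fill(A) -> (A=4 B=8)
Step 7: empty(A) -> (A=0 B=8)
Step 8: empty(B) -> (A=0 B=0)
Step 9: fill(B) -> (A=0 B=8)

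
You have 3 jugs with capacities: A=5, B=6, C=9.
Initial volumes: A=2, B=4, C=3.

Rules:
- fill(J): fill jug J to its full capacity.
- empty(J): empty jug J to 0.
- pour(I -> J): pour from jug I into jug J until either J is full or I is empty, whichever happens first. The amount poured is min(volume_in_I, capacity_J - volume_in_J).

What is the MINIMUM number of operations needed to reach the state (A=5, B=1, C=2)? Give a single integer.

Answer: 4

Derivation:
BFS from (A=2, B=4, C=3). One shortest path:
  1. fill(B) -> (A=2 B=6 C=3)
  2. empty(C) -> (A=2 B=6 C=0)
  3. pour(A -> C) -> (A=0 B=6 C=2)
  4. pour(B -> A) -> (A=5 B=1 C=2)
Reached target in 4 moves.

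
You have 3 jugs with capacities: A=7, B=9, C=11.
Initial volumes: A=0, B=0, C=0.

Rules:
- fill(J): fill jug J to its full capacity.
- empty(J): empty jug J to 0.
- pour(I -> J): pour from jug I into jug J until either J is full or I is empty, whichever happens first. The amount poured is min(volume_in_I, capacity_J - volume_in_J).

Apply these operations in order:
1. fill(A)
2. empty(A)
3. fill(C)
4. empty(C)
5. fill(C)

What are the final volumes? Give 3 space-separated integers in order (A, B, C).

Step 1: fill(A) -> (A=7 B=0 C=0)
Step 2: empty(A) -> (A=0 B=0 C=0)
Step 3: fill(C) -> (A=0 B=0 C=11)
Step 4: empty(C) -> (A=0 B=0 C=0)
Step 5: fill(C) -> (A=0 B=0 C=11)

Answer: 0 0 11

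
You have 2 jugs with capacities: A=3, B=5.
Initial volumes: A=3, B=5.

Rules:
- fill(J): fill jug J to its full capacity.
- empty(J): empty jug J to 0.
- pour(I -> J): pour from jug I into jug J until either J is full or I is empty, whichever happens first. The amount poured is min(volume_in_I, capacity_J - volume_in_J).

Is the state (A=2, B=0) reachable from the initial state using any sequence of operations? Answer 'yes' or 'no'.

Answer: yes

Derivation:
BFS from (A=3, B=5):
  1. empty(A) -> (A=0 B=5)
  2. pour(B -> A) -> (A=3 B=2)
  3. empty(A) -> (A=0 B=2)
  4. pour(B -> A) -> (A=2 B=0)
Target reached → yes.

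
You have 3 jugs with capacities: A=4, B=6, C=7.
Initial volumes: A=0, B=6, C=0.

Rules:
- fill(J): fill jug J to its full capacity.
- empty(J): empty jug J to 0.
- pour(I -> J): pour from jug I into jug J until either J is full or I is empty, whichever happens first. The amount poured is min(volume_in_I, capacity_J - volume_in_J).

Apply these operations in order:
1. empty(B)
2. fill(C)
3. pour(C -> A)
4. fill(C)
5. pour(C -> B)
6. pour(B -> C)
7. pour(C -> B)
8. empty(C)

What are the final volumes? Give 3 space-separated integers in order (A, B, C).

Answer: 4 6 0

Derivation:
Step 1: empty(B) -> (A=0 B=0 C=0)
Step 2: fill(C) -> (A=0 B=0 C=7)
Step 3: pour(C -> A) -> (A=4 B=0 C=3)
Step 4: fill(C) -> (A=4 B=0 C=7)
Step 5: pour(C -> B) -> (A=4 B=6 C=1)
Step 6: pour(B -> C) -> (A=4 B=0 C=7)
Step 7: pour(C -> B) -> (A=4 B=6 C=1)
Step 8: empty(C) -> (A=4 B=6 C=0)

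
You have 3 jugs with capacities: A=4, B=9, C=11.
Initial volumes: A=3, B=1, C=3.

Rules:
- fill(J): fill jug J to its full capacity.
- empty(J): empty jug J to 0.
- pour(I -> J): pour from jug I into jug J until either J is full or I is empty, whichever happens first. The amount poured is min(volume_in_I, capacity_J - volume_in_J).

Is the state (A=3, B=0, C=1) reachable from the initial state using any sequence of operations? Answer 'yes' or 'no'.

BFS from (A=3, B=1, C=3):
  1. empty(C) -> (A=3 B=1 C=0)
  2. pour(B -> C) -> (A=3 B=0 C=1)
Target reached → yes.

Answer: yes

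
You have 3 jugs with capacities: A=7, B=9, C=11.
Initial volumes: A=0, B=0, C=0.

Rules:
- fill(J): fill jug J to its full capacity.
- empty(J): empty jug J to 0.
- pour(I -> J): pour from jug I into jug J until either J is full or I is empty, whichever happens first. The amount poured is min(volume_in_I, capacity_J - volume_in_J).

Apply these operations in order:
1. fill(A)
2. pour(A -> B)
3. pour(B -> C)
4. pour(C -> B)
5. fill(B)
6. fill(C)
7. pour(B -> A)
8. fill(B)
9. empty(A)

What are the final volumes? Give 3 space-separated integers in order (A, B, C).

Step 1: fill(A) -> (A=7 B=0 C=0)
Step 2: pour(A -> B) -> (A=0 B=7 C=0)
Step 3: pour(B -> C) -> (A=0 B=0 C=7)
Step 4: pour(C -> B) -> (A=0 B=7 C=0)
Step 5: fill(B) -> (A=0 B=9 C=0)
Step 6: fill(C) -> (A=0 B=9 C=11)
Step 7: pour(B -> A) -> (A=7 B=2 C=11)
Step 8: fill(B) -> (A=7 B=9 C=11)
Step 9: empty(A) -> (A=0 B=9 C=11)

Answer: 0 9 11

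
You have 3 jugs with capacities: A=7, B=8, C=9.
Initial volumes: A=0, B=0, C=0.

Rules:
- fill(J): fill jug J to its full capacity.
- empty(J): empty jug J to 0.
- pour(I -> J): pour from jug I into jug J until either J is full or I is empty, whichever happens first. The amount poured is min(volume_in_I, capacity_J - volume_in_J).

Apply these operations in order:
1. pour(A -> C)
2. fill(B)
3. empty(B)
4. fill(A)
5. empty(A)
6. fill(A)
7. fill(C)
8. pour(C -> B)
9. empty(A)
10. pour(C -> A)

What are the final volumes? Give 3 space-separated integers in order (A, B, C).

Answer: 1 8 0

Derivation:
Step 1: pour(A -> C) -> (A=0 B=0 C=0)
Step 2: fill(B) -> (A=0 B=8 C=0)
Step 3: empty(B) -> (A=0 B=0 C=0)
Step 4: fill(A) -> (A=7 B=0 C=0)
Step 5: empty(A) -> (A=0 B=0 C=0)
Step 6: fill(A) -> (A=7 B=0 C=0)
Step 7: fill(C) -> (A=7 B=0 C=9)
Step 8: pour(C -> B) -> (A=7 B=8 C=1)
Step 9: empty(A) -> (A=0 B=8 C=1)
Step 10: pour(C -> A) -> (A=1 B=8 C=0)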